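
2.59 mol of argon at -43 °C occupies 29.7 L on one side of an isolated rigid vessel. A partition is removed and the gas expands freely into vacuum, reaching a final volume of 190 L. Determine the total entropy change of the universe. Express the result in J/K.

No heat is exchanged and no work is done, so the ideal-gas temperature stays constant.
Entropy is a state function; using a reversible isothermal path, ΔS_gas = nR ln(V₂/V₁) = 2.59 × 8.314 × ln(190/29.7) = 40 J/K.
The insulated surroundings exchange no heat, so ΔS_surr = 0 and ΔS_universe = ΔS_gas.

ΔS_universe = 40 J/K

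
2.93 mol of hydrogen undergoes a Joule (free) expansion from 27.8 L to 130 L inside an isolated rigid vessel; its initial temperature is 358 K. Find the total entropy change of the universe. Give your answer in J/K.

ΔS_universe = 37.6 J/K

For an ideal gas in free expansion Q = 0 and W = 0, so T is unchanged.
Entropy is a state function; using a reversible isothermal path, ΔS_gas = nR ln(V₂/V₁) = 2.93 × 8.314 × ln(130/27.8) = 37.6 J/K.
The insulated surroundings exchange no heat, so ΔS_surr = 0 and ΔS_universe = ΔS_gas.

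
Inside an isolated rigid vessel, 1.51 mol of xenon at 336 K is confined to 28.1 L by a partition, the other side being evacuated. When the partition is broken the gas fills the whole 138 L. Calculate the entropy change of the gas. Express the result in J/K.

For an ideal gas in free expansion Q = 0 and W = 0, so T is unchanged.
Entropy is a state function; using a reversible isothermal path, ΔS_gas = nR ln(V₂/V₁) = 1.51 × 8.314 × ln(138/28.1) = 20 J/K.

ΔS_gas = 20 J/K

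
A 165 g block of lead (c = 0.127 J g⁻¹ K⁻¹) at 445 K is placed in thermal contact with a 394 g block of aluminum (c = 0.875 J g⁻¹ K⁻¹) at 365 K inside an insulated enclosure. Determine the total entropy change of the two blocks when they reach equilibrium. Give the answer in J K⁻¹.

Energy balance: T_f = (m₁c₁T₁ + m₂c₂T₂)/(m₁c₁ + m₂c₂) = 369.58 K.
ΔS₁ = m₁c₁ ln(T_f/T₁) = 20.955 × ln(369.58/445) = -3.8913 J/K.
ΔS₂ = m₂c₂ ln(T_f/T₂) = 344.75 × ln(369.58/365) = 4.3027 J/K.
ΔS_total = -3.8913 + 4.3027 = 0.411 J/K.

ΔS_total = 0.411 J/K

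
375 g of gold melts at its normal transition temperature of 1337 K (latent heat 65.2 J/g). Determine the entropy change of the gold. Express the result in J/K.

ΔS = 18.3 J/K

Heat absorbed by the substance: Q = mL = 375 × 65.2 = 24450 J.
At constant T, ΔS = Q_rev/T = 24450 / 1337 = 18.3 J/K.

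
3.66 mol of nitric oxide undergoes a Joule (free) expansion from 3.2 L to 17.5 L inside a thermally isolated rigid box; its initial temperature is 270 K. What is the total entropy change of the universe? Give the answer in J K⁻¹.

For an ideal gas in free expansion Q = 0 and W = 0, so T is unchanged.
Entropy is a state function; using a reversible isothermal path, ΔS_gas = nR ln(V₂/V₁) = 3.66 × 8.314 × ln(17.5/3.2) = 51.7 J/K.
The insulated surroundings exchange no heat, so ΔS_surr = 0 and ΔS_universe = ΔS_gas.

ΔS_universe = 51.7 J/K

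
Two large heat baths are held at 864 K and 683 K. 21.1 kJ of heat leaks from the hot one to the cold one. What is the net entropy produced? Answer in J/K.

ΔS_total = 6.47 J/K

ΔS_hot = −Q/T_H = −21100/864 = -24.42 J/K and ΔS_cold = +Q/T_C = 21100/683 = 30.89 J/K.
ΔS_total = -24.42 + 30.89 = 6.47 J/K, positive as the second law requires.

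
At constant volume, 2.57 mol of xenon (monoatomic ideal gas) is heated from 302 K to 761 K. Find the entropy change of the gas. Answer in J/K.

At constant volume, ΔS = nC_V ln(T₂/T₁) with C_V = 3R/2 = 12.47 J mol⁻¹ K⁻¹.
ΔS = 2.57 × 12.47 × ln(761/302) = 29.6 J/K.

ΔS = 29.6 J/K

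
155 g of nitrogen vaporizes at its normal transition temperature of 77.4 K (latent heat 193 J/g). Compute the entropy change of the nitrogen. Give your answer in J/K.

Heat absorbed by the substance: Q = mL = 155 × 193 = 29915 J.
At constant T, ΔS = Q_rev/T = 29915 / 77.4 = 386 J/K.

ΔS = 386 J/K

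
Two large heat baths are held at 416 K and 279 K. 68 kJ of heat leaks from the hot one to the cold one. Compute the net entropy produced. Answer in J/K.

ΔS_total = 80.3 J/K

ΔS_hot = −Q/T_H = −68000/416 = -163.46 J/K and ΔS_cold = +Q/T_C = 68000/279 = 243.73 J/K.
ΔS_total = -163.46 + 243.73 = 80.3 J/K, positive as the second law requires.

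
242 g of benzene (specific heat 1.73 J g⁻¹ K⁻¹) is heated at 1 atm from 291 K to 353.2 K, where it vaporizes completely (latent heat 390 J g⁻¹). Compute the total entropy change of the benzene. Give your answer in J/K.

Warming step: ΔS₁ = m c ln(T_tr/T_i) = 242 × 1.73 × ln(353.2/291) = 81.1 J/K.
Phase change: ΔS₂ = +mL/T_tr = 242 × 390 / 353.2 = 267.2 J/K.
ΔS_total = (81.1) + (267.2) = 348 J/K.

ΔS = 348 J/K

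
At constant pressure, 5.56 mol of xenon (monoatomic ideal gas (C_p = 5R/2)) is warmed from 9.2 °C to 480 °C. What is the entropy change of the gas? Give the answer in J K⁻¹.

ΔS = 113 J/K

In kelvin: T₁ = 282.35 K, T₂ = 753.15 K. At constant pressure, ΔS = nC_p ln(T₂/T₁) with C_p = 5R/2 = 20.79 J mol⁻¹ K⁻¹.
ΔS = 5.56 × 20.79 × ln(753.15/282.35) = 113 J/K.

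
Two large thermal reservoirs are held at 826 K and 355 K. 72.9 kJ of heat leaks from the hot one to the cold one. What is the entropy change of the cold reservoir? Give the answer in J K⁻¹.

ΔS_cold = 205 J/K

The cold reservoir gains heat Q, so ΔS_cold = +Q/T_C = 72900/355 = 205 J/K.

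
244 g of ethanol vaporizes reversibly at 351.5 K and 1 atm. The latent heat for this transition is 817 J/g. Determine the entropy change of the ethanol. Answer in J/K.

Heat absorbed by the substance: Q = mL = 244 × 817 = 199348 J.
At constant T, ΔS = Q_rev/T = 199348 / 351.5 = 567 J/K.

ΔS = 567 J/K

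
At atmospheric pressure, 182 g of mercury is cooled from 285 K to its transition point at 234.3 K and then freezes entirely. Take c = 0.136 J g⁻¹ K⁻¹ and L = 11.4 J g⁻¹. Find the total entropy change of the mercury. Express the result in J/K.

Cooling step: ΔS₁ = m c ln(T_tr/T_i) = 182 × 0.136 × ln(234.3/285) = -4.849 J/K.
Phase change: ΔS₂ = −mL/T_tr = −182 × 11.4 / 234.3 = -8.855 J/K.
ΔS_total = (-4.849) + (-8.855) = -13.7 J/K.

ΔS = -13.7 J/K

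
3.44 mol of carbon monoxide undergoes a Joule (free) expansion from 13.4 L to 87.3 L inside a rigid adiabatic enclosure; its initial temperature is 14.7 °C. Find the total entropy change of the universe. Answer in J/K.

ΔS_universe = 53.6 J/K

No heat is exchanged and no work is done, so the ideal-gas temperature stays constant.
Entropy is a state function; using a reversible isothermal path, ΔS_gas = nR ln(V₂/V₁) = 3.44 × 8.314 × ln(87.3/13.4) = 53.6 J/K.
The insulated surroundings exchange no heat, so ΔS_surr = 0 and ΔS_universe = ΔS_gas.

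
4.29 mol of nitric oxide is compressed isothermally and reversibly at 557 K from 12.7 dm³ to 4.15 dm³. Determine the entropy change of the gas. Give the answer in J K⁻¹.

For an isothermal ideal gas ΔS_gas = nR ln(V₂/V₁) = 4.29 × 8.314 × ln(4.15/12.7) = -39.9 J/K.

ΔS_gas = -39.9 J/K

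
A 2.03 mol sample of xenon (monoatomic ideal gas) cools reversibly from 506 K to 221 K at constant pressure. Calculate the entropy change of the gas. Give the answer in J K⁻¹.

At constant pressure, ΔS = nC_p ln(T₂/T₁) with C_p = 5R/2 = 20.79 J mol⁻¹ K⁻¹.
ΔS = 2.03 × 20.79 × ln(221/506) = -35 J/K.

ΔS = -35 J/K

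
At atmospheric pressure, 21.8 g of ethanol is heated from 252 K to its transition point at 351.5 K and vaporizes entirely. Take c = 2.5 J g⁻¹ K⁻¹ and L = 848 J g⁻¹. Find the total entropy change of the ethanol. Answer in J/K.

Warming step: ΔS₁ = m c ln(T_tr/T_i) = 21.8 × 2.5 × ln(351.5/252) = 18.14 J/K.
Phase change: ΔS₂ = +mL/T_tr = 21.8 × 848 / 351.5 = 52.59 J/K.
ΔS_total = (18.14) + (52.59) = 70.7 J/K.

ΔS = 70.7 J/K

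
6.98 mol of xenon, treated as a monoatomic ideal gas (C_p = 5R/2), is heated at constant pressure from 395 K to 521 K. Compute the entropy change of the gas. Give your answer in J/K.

ΔS = 40.2 J/K

At constant pressure, ΔS = nC_p ln(T₂/T₁) with C_p = 5R/2 = 20.79 J mol⁻¹ K⁻¹.
ΔS = 6.98 × 20.79 × ln(521/395) = 40.2 J/K.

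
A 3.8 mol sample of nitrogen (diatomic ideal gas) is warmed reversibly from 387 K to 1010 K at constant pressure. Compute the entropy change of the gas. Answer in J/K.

At constant pressure, ΔS = nC_p ln(T₂/T₁) with C_p = 7R/2 = 29.1 J mol⁻¹ K⁻¹.
ΔS = 3.8 × 29.1 × ln(1010/387) = 106 J/K.

ΔS = 106 J/K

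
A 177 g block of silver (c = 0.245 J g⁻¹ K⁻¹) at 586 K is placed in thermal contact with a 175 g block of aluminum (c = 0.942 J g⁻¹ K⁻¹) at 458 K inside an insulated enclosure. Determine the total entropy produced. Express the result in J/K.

ΔS_total = 1.09 J/K

Energy balance: T_f = (m₁c₁T₁ + m₂c₂T₂)/(m₁c₁ + m₂c₂) = 484.66 K.
ΔS₁ = m₁c₁ ln(T_f/T₁) = 43.365 × ln(484.66/586) = -8.234 J/K.
ΔS₂ = m₂c₂ ln(T_f/T₂) = 164.85 × ln(484.66/458) = 9.326 J/K.
ΔS_total = -8.234 + 9.326 = 1.09 J/K.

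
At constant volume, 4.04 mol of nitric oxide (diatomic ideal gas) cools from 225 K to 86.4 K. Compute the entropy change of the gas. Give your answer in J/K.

At constant volume, ΔS = nC_V ln(T₂/T₁) with C_V = 5R/2 = 20.79 J mol⁻¹ K⁻¹.
ΔS = 4.04 × 20.79 × ln(86.4/225) = -80.4 J/K.

ΔS = -80.4 J/K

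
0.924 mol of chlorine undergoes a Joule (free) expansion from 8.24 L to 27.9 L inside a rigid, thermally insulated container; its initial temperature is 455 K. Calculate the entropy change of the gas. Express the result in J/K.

ΔS_gas = 9.37 J/K

For an ideal gas in free expansion Q = 0 and W = 0, so T is unchanged.
Entropy is a state function; using a reversible isothermal path, ΔS_gas = nR ln(V₂/V₁) = 0.924 × 8.314 × ln(27.9/8.24) = 9.37 J/K.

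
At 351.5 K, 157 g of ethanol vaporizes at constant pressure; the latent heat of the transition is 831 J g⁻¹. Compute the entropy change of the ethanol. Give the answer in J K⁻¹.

Heat absorbed by the substance: Q = mL = 157 × 831 = 130467 J.
At constant T, ΔS = Q_rev/T = 130467 / 351.5 = 371 J/K.

ΔS = 371 J/K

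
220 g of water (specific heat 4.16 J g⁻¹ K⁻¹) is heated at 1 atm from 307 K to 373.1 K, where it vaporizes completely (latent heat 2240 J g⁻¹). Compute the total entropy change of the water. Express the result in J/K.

ΔS = 1500 J/K

Warming step: ΔS₁ = m c ln(T_tr/T_i) = 220 × 4.16 × ln(373.1/307) = 178.5 J/K.
Phase change: ΔS₂ = +mL/T_tr = 220 × 2240 / 373.1 = 1321 J/K.
ΔS_total = (178.5) + (1321) = 1500 J/K.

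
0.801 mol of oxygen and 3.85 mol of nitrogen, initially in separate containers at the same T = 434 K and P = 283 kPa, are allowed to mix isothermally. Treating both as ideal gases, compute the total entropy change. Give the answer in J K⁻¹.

ΔS_mix = 17.8 J/K

Mole fractions: x_A = 0.801/4.65 = 0.172, x_B = 0.828.
ΔS_mix = −R(n_A ln x_A + n_B ln x_B) = −8.314 × (0.801 ln 0.172 + 3.85 ln 0.828) = 17.8 J/K.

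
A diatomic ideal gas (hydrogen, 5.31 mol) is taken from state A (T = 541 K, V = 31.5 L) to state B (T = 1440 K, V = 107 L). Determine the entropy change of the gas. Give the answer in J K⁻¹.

ΔS = 162 J/K

Entropy is a state function: ΔS = nC_V ln(T₂/T₁) + nR ln(V₂/V₁), with C_V = 5R/2 = 20.79 J mol⁻¹ K⁻¹ for a diatomic ideal gas.
ΔS = 5.31 × [20.79 × ln(1440/541) + 8.314 × ln(107/31.5)] = 162 J/K.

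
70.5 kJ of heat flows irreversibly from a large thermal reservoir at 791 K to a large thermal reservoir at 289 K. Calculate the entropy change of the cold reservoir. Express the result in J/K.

The cold reservoir gains heat Q, so ΔS_cold = +Q/T_C = 70500/289 = 244 J/K.

ΔS_cold = 244 J/K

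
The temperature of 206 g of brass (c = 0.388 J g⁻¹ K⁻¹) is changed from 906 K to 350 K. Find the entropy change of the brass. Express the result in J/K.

ΔS = -76 J/K

ΔS = ∫dQ_rev/T = m c ln(T₂/T₁) = 206 × 0.388 × ln(350/906) = -76 J/K.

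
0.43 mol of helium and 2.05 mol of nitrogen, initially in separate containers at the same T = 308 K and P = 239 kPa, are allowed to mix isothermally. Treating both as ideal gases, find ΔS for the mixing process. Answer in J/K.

Mole fractions: x_A = 0.43/2.48 = 0.173, x_B = 0.827.
ΔS_mix = −R(n_A ln x_A + n_B ln x_B) = −8.314 × (0.43 ln 0.173 + 2.05 ln 0.827) = 9.51 J/K.

ΔS_mix = 9.51 J/K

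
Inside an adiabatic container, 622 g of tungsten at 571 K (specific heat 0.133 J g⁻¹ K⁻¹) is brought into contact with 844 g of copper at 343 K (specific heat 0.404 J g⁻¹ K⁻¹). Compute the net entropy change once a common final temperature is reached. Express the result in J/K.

Energy balance: T_f = (m₁c₁T₁ + m₂c₂T₂)/(m₁c₁ + m₂c₂) = 387.52 K.
ΔS₁ = m₁c₁ ln(T_f/T₁) = 82.726 × ln(387.52/571) = -32.07 J/K.
ΔS₂ = m₂c₂ ln(T_f/T₂) = 340.976 × ln(387.52/343) = 41.61 J/K.
ΔS_total = -32.07 + 41.61 = 9.54 J/K.

ΔS_total = 9.54 J/K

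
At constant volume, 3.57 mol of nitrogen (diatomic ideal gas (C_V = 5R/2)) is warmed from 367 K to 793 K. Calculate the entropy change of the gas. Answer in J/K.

ΔS = 57.2 J/K

At constant volume, ΔS = nC_V ln(T₂/T₁) with C_V = 5R/2 = 20.79 J mol⁻¹ K⁻¹.
ΔS = 3.57 × 20.79 × ln(793/367) = 57.2 J/K.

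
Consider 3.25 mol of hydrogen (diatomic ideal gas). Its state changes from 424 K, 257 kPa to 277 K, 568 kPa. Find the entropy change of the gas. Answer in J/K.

ΔS = -61.7 J/K

ΔS = nC_p ln(T₂/T₁) − nR ln(P₂/P₁), with C_p = 7R/2 = 29.1 J mol⁻¹ K⁻¹ for a diatomic ideal gas.
ΔS = 3.25 × [29.1 × ln(277/424) − 8.314 × ln(568/257)] = -61.7 J/K.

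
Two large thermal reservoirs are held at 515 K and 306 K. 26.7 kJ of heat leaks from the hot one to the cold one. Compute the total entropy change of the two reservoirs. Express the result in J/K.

ΔS_total = 35.4 J/K

ΔS_hot = −Q/T_H = −26700/515 = -51.84 J/K and ΔS_cold = +Q/T_C = 26700/306 = 87.25 J/K.
ΔS_total = -51.84 + 87.25 = 35.4 J/K, positive as the second law requires.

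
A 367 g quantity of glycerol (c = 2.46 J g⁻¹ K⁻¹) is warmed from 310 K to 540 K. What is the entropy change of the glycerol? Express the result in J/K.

ΔS = ∫dQ_rev/T = m c ln(T₂/T₁) = 367 × 2.46 × ln(540/310) = 501 J/K.

ΔS = 501 J/K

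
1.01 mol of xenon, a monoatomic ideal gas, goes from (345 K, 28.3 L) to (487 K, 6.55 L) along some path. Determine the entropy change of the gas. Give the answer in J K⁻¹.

ΔS = -7.95 J/K

Entropy is a state function: ΔS = nC_V ln(T₂/T₁) + nR ln(V₂/V₁), with C_V = 3R/2 = 12.47 J mol⁻¹ K⁻¹ for a monoatomic ideal gas.
ΔS = 1.01 × [12.47 × ln(487/345) + 8.314 × ln(6.55/28.3)] = -7.95 J/K.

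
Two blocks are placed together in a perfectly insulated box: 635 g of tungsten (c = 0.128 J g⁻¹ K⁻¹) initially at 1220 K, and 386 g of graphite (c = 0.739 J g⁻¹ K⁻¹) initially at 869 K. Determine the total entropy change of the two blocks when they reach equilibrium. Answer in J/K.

ΔS_total = 3.87 J/K

Energy balance: T_f = (m₁c₁T₁ + m₂c₂T₂)/(m₁c₁ + m₂c₂) = 946.84 K.
ΔS₁ = m₁c₁ ln(T_f/T₁) = 81.28 × ln(946.84/1220) = -20.6 J/K.
ΔS₂ = m₂c₂ ln(T_f/T₂) = 285.254 × ln(946.84/869) = 24.47 J/K.
ΔS_total = -20.6 + 24.47 = 3.87 J/K.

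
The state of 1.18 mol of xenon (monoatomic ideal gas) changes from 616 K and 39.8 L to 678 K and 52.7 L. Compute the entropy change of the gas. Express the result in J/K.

Entropy is a state function: ΔS = nC_V ln(T₂/T₁) + nR ln(V₂/V₁), with C_V = 3R/2 = 12.47 J mol⁻¹ K⁻¹ for a monoatomic ideal gas.
ΔS = 1.18 × [12.47 × ln(678/616) + 8.314 × ln(52.7/39.8)] = 4.17 J/K.

ΔS = 4.17 J/K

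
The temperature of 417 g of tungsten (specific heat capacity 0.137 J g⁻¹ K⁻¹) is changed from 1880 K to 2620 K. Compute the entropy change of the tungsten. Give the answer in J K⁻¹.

ΔS = 19 J/K

ΔS = ∫dQ_rev/T = m c ln(T₂/T₁) = 417 × 0.137 × ln(2620/1880) = 19 J/K.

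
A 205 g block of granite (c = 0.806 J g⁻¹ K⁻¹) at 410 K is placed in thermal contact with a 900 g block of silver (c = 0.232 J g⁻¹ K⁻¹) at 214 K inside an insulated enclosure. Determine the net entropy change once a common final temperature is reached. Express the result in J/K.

ΔS_total = 19.6 J/K

Energy balance: T_f = (m₁c₁T₁ + m₂c₂T₂)/(m₁c₁ + m₂c₂) = 300.58 K.
ΔS₁ = m₁c₁ ln(T_f/T₁) = 165.23 × ln(300.58/410) = -51.29 J/K.
ΔS₂ = m₂c₂ ln(T_f/T₂) = 208.8 × ln(300.58/214) = 70.94 J/K.
ΔS_total = -51.29 + 70.94 = 19.6 J/K.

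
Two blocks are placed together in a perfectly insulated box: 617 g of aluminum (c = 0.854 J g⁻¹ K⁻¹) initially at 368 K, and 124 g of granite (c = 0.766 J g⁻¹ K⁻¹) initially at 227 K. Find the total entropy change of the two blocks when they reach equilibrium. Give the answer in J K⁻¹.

Energy balance: T_f = (m₁c₁T₁ + m₂c₂T₂)/(m₁c₁ + m₂c₂) = 346.46 K.
ΔS₁ = m₁c₁ ln(T_f/T₁) = 526.918 × ln(346.46/368) = -31.77 J/K.
ΔS₂ = m₂c₂ ln(T_f/T₂) = 94.984 × ln(346.46/227) = 40.16 J/K.
ΔS_total = -31.77 + 40.16 = 8.39 J/K.

ΔS_total = 8.39 J/K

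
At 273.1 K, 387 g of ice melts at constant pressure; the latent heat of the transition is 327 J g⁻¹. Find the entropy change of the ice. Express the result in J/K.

Heat absorbed by the substance: Q = mL = 387 × 327 = 126549 J.
At constant T, ΔS = Q_rev/T = 126549 / 273.1 = 463 J/K.

ΔS = 463 J/K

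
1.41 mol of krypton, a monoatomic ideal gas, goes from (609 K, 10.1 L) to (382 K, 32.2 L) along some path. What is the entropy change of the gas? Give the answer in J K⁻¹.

ΔS = 5.39 J/K

Entropy is a state function: ΔS = nC_V ln(T₂/T₁) + nR ln(V₂/V₁), with C_V = 3R/2 = 12.47 J mol⁻¹ K⁻¹ for a monoatomic ideal gas.
ΔS = 1.41 × [12.47 × ln(382/609) + 8.314 × ln(32.2/10.1)] = 5.39 J/K.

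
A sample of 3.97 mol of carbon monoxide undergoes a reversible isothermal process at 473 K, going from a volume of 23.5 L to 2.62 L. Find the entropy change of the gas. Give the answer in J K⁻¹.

ΔS_gas = -72.4 J/K

For an isothermal ideal gas ΔS_gas = nR ln(V₂/V₁) = 3.97 × 8.314 × ln(2.62/23.5) = -72.4 J/K.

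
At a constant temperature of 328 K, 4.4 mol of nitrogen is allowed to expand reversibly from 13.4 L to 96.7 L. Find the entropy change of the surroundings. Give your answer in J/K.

For an isothermal ideal gas ΔS_gas = nR ln(V₂/V₁) = 4.4 × 8.314 × ln(96.7/13.4) = 72.3 J/K.
The process is reversible, so ΔS_surr = −ΔS_gas = -72.3 J/K and ΔS_universe = 0.

ΔS_surr = -72.3 J/K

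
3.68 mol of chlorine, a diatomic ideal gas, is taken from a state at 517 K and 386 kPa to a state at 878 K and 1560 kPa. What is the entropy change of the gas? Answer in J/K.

ΔS = nC_p ln(T₂/T₁) − nR ln(P₂/P₁), with C_p = 7R/2 = 29.1 J mol⁻¹ K⁻¹ for a diatomic ideal gas.
ΔS = 3.68 × [29.1 × ln(878/517) − 8.314 × ln(1560/386)] = 14 J/K.

ΔS = 14 J/K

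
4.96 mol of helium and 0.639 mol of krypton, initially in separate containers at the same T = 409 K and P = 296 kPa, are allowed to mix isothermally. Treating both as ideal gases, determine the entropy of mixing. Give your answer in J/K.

Mole fractions: x_A = 4.96/5.6 = 0.886, x_B = 0.114.
ΔS_mix = −R(n_A ln x_A + n_B ln x_B) = −8.314 × (4.96 ln 0.886 + 0.639 ln 0.114) = 16.5 J/K.

ΔS_mix = 16.5 J/K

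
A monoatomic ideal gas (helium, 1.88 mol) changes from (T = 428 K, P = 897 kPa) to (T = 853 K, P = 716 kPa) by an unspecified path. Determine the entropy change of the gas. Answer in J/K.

ΔS = 30.5 J/K

ΔS = nC_p ln(T₂/T₁) − nR ln(P₂/P₁), with C_p = 5R/2 = 20.79 J mol⁻¹ K⁻¹ for a monoatomic ideal gas.
ΔS = 1.88 × [20.79 × ln(853/428) − 8.314 × ln(716/897)] = 30.5 J/K.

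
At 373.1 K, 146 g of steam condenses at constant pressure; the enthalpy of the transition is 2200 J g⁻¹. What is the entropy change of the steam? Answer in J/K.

ΔS = -861 J/K

Heat released by the substance: Q = −mL = −146 × 2200 = −321200 J.
At constant T, ΔS = Q_rev/T = −321200 / 373.1 = -861 J/K.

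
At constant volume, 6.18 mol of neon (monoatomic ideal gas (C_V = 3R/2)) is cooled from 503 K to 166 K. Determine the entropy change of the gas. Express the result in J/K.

ΔS = -85.4 J/K

At constant volume, ΔS = nC_V ln(T₂/T₁) with C_V = 3R/2 = 12.47 J mol⁻¹ K⁻¹.
ΔS = 6.18 × 12.47 × ln(166/503) = -85.4 J/K.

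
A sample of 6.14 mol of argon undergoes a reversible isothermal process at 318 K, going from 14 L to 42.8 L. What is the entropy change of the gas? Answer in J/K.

ΔS_gas = 57 J/K

For an isothermal ideal gas ΔS_gas = nR ln(V₂/V₁) = 6.14 × 8.314 × ln(42.8/14) = 57 J/K.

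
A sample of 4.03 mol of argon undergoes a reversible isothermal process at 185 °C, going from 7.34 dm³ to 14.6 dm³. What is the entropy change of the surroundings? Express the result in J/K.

For an isothermal ideal gas ΔS_gas = nR ln(V₂/V₁) = 4.03 × 8.314 × ln(14.6/7.34) = 23 J/K.
The process is reversible, so ΔS_surr = −ΔS_gas = -23 J/K and ΔS_universe = 0.

ΔS_surr = -23 J/K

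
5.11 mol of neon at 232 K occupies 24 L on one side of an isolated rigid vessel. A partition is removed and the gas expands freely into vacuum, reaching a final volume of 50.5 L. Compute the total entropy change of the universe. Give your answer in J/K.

For an ideal gas in free expansion Q = 0 and W = 0, so T is unchanged.
Entropy is a state function; using a reversible isothermal path, ΔS_gas = nR ln(V₂/V₁) = 5.11 × 8.314 × ln(50.5/24) = 31.6 J/K.
The insulated surroundings exchange no heat, so ΔS_surr = 0 and ΔS_universe = ΔS_gas.

ΔS_universe = 31.6 J/K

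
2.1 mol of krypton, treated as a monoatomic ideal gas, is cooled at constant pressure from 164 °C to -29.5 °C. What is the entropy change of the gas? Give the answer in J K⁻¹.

ΔS = -25.5 J/K

In kelvin: T₁ = 437.15 K, T₂ = 243.65 K. At constant pressure, ΔS = nC_p ln(T₂/T₁) with C_p = 5R/2 = 20.79 J mol⁻¹ K⁻¹.
ΔS = 2.1 × 20.79 × ln(243.65/437.15) = -25.5 J/K.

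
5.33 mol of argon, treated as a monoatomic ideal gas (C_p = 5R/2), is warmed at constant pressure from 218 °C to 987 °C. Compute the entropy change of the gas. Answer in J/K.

In kelvin: T₁ = 491.15 K, T₂ = 1260.15 K. At constant pressure, ΔS = nC_p ln(T₂/T₁) with C_p = 5R/2 = 20.79 J mol⁻¹ K⁻¹.
ΔS = 5.33 × 20.79 × ln(1260.15/491.15) = 104 J/K.

ΔS = 104 J/K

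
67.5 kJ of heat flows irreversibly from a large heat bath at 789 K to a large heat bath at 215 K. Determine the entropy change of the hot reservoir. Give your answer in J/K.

ΔS_hot = -85.6 J/K

The hot reservoir loses heat Q, so ΔS_hot = −Q/T_H = −67500/789 = -85.6 J/K.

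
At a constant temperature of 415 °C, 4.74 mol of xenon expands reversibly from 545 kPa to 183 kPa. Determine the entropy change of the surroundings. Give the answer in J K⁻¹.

For an isothermal ideal gas ΔS_gas = nR ln(P₁/P₂) = 4.74 × 8.314 × ln(545/183) = 43 J/K.
The process is reversible, so ΔS_surr = −ΔS_gas = -43 J/K and ΔS_universe = 0.

ΔS_surr = -43 J/K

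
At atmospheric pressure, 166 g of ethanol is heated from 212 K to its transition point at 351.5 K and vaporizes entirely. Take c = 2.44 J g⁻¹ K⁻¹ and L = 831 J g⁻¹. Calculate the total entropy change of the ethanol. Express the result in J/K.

ΔS = 597 J/K

Warming step: ΔS₁ = m c ln(T_tr/T_i) = 166 × 2.44 × ln(351.5/212) = 204.8 J/K.
Phase change: ΔS₂ = +mL/T_tr = 166 × 831 / 351.5 = 392.4 J/K.
ΔS_total = (204.8) + (392.4) = 597 J/K.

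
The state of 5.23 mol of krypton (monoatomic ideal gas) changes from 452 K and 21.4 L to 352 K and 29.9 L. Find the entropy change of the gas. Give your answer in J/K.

Entropy is a state function: ΔS = nC_V ln(T₂/T₁) + nR ln(V₂/V₁), with C_V = 3R/2 = 12.47 J mol⁻¹ K⁻¹ for a monoatomic ideal gas.
ΔS = 5.23 × [12.47 × ln(352/452) + 8.314 × ln(29.9/21.4)] = -1.77 J/K.

ΔS = -1.77 J/K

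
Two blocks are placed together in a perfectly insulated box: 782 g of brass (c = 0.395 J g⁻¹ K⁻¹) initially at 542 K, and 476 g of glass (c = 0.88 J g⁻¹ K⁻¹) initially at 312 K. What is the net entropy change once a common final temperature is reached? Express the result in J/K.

Energy balance: T_f = (m₁c₁T₁ + m₂c₂T₂)/(m₁c₁ + m₂c₂) = 409.62 K.
ΔS₁ = m₁c₁ ln(T_f/T₁) = 308.89 × ln(409.62/542) = -86.5 J/K.
ΔS₂ = m₂c₂ ln(T_f/T₂) = 418.88 × ln(409.62/312) = 114 J/K.
ΔS_total = -86.5 + 114 = 27.5 J/K.

ΔS_total = 27.5 J/K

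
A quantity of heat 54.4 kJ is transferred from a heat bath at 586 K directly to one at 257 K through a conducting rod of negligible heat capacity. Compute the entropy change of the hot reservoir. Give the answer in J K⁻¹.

The hot reservoir loses heat Q, so ΔS_hot = −Q/T_H = −54400/586 = -92.8 J/K.

ΔS_hot = -92.8 J/K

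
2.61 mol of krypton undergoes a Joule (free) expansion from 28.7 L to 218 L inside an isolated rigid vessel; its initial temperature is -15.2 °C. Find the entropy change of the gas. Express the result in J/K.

For an ideal gas in free expansion Q = 0 and W = 0, so T is unchanged.
Entropy is a state function; using a reversible isothermal path, ΔS_gas = nR ln(V₂/V₁) = 2.61 × 8.314 × ln(218/28.7) = 44 J/K.

ΔS_gas = 44 J/K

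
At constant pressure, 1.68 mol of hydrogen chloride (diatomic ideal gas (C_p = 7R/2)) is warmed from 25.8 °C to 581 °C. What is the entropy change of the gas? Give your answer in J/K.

ΔS = 51.3 J/K

In kelvin: T₁ = 298.95 K, T₂ = 854.15 K. At constant pressure, ΔS = nC_p ln(T₂/T₁) with C_p = 7R/2 = 29.1 J mol⁻¹ K⁻¹.
ΔS = 1.68 × 29.1 × ln(854.15/298.95) = 51.3 J/K.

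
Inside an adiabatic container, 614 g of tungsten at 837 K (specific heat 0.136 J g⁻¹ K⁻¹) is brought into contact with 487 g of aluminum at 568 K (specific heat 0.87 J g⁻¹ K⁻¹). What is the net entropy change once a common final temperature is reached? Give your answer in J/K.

ΔS_total = 5.71 J/K

Energy balance: T_f = (m₁c₁T₁ + m₂c₂T₂)/(m₁c₁ + m₂c₂) = 612.29 K.
ΔS₁ = m₁c₁ ln(T_f/T₁) = 83.504 × ln(612.29/837) = -26.105 J/K.
ΔS₂ = m₂c₂ ln(T_f/T₂) = 423.69 × ln(612.29/568) = 31.811 J/K.
ΔS_total = -26.105 + 31.811 = 5.71 J/K.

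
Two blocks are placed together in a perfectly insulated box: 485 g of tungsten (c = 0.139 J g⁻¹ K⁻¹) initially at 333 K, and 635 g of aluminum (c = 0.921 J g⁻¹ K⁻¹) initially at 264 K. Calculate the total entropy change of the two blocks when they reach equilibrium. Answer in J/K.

ΔS_total = 1.73 J/K

Energy balance: T_f = (m₁c₁T₁ + m₂c₂T₂)/(m₁c₁ + m₂c₂) = 271.13 K.
ΔS₁ = m₁c₁ ln(T_f/T₁) = 67.415 × ln(271.13/333) = -13.86 J/K.
ΔS₂ = m₂c₂ ln(T_f/T₂) = 584.835 × ln(271.13/264) = 15.59 J/K.
ΔS_total = -13.86 + 15.59 = 1.73 J/K.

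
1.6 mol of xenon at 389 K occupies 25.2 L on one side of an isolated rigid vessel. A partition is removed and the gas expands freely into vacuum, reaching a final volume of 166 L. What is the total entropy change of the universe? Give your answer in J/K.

ΔS_universe = 25.1 J/K

For an ideal gas in free expansion Q = 0 and W = 0, so T is unchanged.
Entropy is a state function; using a reversible isothermal path, ΔS_gas = nR ln(V₂/V₁) = 1.6 × 8.314 × ln(166/25.2) = 25.1 J/K.
The insulated surroundings exchange no heat, so ΔS_surr = 0 and ΔS_universe = ΔS_gas.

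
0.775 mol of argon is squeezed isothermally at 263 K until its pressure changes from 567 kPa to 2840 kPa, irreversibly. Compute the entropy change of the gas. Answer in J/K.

ΔS_gas = -10.4 J/K

Entropy is a state function, so ΔS_gas depends only on the end states.
For an isothermal ideal gas ΔS_gas = nR ln(P₁/P₂) = 0.775 × 8.314 × ln(567/2840) = -10.4 J/K.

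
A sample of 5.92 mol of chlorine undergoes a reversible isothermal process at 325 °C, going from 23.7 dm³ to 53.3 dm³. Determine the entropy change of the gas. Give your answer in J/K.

ΔS_gas = 39.9 J/K

For an isothermal ideal gas ΔS_gas = nR ln(V₂/V₁) = 5.92 × 8.314 × ln(53.3/23.7) = 39.9 J/K.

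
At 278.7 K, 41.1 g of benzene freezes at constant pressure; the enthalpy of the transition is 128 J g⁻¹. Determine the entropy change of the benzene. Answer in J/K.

ΔS = -18.9 J/K

Heat released by the substance: Q = −mL = −41.1 × 128 = −5260.8 J.
At constant T, ΔS = Q_rev/T = −5260.8 / 278.7 = -18.9 J/K.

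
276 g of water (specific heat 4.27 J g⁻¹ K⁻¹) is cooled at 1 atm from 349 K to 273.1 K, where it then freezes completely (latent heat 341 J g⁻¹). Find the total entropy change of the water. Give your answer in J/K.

Cooling step: ΔS₁ = m c ln(T_tr/T_i) = 276 × 4.27 × ln(273.1/349) = -289 J/K.
Phase change: ΔS₂ = −mL/T_tr = −276 × 341 / 273.1 = -344.6 J/K.
ΔS_total = (-289) + (-344.6) = -634 J/K.

ΔS = -634 J/K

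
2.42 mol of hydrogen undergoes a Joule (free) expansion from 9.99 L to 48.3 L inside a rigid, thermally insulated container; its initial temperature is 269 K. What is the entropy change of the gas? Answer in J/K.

ΔS_gas = 31.7 J/K

No heat is exchanged and no work is done, so the ideal-gas temperature stays constant.
Entropy is a state function; using a reversible isothermal path, ΔS_gas = nR ln(V₂/V₁) = 2.42 × 8.314 × ln(48.3/9.99) = 31.7 J/K.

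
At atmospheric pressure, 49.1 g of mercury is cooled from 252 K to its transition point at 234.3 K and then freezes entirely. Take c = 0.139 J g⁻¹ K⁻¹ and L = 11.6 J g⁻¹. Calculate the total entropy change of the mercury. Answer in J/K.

Cooling step: ΔS₁ = m c ln(T_tr/T_i) = 49.1 × 0.139 × ln(234.3/252) = -0.497 J/K.
Phase change: ΔS₂ = −mL/T_tr = −49.1 × 11.6 / 234.3 = -2.431 J/K.
ΔS_total = (-0.497) + (-2.431) = -2.93 J/K.

ΔS = -2.93 J/K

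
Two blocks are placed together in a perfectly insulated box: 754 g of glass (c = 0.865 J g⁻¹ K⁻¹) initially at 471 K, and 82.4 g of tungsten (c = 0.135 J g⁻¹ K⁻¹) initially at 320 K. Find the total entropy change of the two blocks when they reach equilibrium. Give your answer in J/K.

ΔS_total = 0.724 J/K

Energy balance: T_f = (m₁c₁T₁ + m₂c₂T₂)/(m₁c₁ + m₂c₂) = 468.47 K.
ΔS₁ = m₁c₁ ln(T_f/T₁) = 652.21 × ln(468.47/471) = -3.516 J/K.
ΔS₂ = m₂c₂ ln(T_f/T₂) = 11.124 × ln(468.47/320) = 4.24 J/K.
ΔS_total = -3.516 + 4.24 = 0.724 J/K.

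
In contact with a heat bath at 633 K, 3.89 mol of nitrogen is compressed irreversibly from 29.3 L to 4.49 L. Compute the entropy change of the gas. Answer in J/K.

ΔS_gas = -60.7 J/K

Entropy is a state function, so ΔS_gas depends only on the end states.
For an isothermal ideal gas ΔS_gas = nR ln(V₂/V₁) = 3.89 × 8.314 × ln(4.49/29.3) = -60.7 J/K.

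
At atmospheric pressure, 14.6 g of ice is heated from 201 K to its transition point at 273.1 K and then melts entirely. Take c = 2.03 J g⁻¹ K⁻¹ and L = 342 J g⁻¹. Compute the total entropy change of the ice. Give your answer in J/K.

ΔS = 27.4 J/K

Warming step: ΔS₁ = m c ln(T_tr/T_i) = 14.6 × 2.03 × ln(273.1/201) = 9.085 J/K.
Phase change: ΔS₂ = +mL/T_tr = 14.6 × 342 / 273.1 = 18.28 J/K.
ΔS_total = (9.085) + (18.28) = 27.4 J/K.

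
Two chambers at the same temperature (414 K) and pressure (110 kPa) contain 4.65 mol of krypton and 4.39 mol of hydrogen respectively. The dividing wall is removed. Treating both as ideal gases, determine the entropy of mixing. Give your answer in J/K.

Mole fractions: x_A = 4.65/9.04 = 0.514, x_B = 0.486.
ΔS_mix = −R(n_A ln x_A + n_B ln x_B) = −8.314 × (4.65 ln 0.514 + 4.39 ln 0.486) = 52.1 J/K.

ΔS_mix = 52.1 J/K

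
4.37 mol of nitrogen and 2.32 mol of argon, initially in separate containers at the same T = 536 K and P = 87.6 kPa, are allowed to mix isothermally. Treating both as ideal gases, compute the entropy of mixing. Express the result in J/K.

Mole fractions: x_A = 4.37/6.69 = 0.653, x_B = 0.347.
ΔS_mix = −R(n_A ln x_A + n_B ln x_B) = −8.314 × (4.37 ln 0.653 + 2.32 ln 0.347) = 35.9 J/K.

ΔS_mix = 35.9 J/K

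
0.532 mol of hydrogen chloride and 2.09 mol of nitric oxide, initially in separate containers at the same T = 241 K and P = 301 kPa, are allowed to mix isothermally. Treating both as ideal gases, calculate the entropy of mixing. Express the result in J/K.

ΔS_mix = 11 J/K

Mole fractions: x_A = 0.532/2.62 = 0.203, x_B = 0.797.
ΔS_mix = −R(n_A ln x_A + n_B ln x_B) = −8.314 × (0.532 ln 0.203 + 2.09 ln 0.797) = 11 J/K.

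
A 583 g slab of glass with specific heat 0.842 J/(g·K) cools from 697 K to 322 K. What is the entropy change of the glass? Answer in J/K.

ΔS = -379 J/K

ΔS = ∫dQ_rev/T = m c ln(T₂/T₁) = 583 × 0.842 × ln(322/697) = -379 J/K.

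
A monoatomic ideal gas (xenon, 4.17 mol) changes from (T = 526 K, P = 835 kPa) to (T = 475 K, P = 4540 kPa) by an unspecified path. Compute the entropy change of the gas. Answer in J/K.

ΔS = -67.5 J/K

ΔS = nC_p ln(T₂/T₁) − nR ln(P₂/P₁), with C_p = 5R/2 = 20.79 J mol⁻¹ K⁻¹ for a monoatomic ideal gas.
ΔS = 4.17 × [20.79 × ln(475/526) − 8.314 × ln(4540/835)] = -67.5 J/K.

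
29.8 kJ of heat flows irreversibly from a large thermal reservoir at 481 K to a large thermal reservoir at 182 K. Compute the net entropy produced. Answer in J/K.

ΔS_hot = −Q/T_H = −29800/481 = -61.95 J/K and ΔS_cold = +Q/T_C = 29800/182 = 163.7 J/K.
ΔS_total = -61.95 + 163.7 = 102 J/K, positive as the second law requires.

ΔS_total = 102 J/K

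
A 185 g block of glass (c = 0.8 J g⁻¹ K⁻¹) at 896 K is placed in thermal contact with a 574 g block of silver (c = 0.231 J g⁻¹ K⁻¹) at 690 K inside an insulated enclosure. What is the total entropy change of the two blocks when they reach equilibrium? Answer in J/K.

Energy balance: T_f = (m₁c₁T₁ + m₂c₂T₂)/(m₁c₁ + m₂c₂) = 798.66 K.
ΔS₁ = m₁c₁ ln(T_f/T₁) = 148 × ln(798.66/896) = -17.02 J/K.
ΔS₂ = m₂c₂ ln(T_f/T₂) = 132.594 × ln(798.66/690) = 19.39 J/K.
ΔS_total = -17.02 + 19.39 = 2.37 J/K.

ΔS_total = 2.37 J/K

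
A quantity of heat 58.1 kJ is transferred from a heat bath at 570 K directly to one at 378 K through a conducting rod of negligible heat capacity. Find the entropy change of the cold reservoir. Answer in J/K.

The cold reservoir gains heat Q, so ΔS_cold = +Q/T_C = 58100/378 = 154 J/K.

ΔS_cold = 154 J/K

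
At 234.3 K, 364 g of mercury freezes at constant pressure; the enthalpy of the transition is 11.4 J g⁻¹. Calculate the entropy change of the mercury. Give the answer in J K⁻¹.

ΔS = -17.7 J/K

Heat released by the substance: Q = −mL = −364 × 11.4 = −4149.6 J.
At constant T, ΔS = Q_rev/T = −4149.6 / 234.3 = -17.7 J/K.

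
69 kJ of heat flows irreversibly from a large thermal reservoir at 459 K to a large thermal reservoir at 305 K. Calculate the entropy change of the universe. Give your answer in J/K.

ΔS_hot = −Q/T_H = −69000/459 = -150.3 J/K and ΔS_cold = +Q/T_C = 69000/305 = 226.2 J/K.
ΔS_total = -150.3 + 226.2 = 75.9 J/K, positive as the second law requires.

ΔS_total = 75.9 J/K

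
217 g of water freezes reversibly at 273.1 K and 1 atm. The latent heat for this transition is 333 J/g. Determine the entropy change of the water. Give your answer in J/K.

ΔS = -265 J/K

Heat released by the substance: Q = −mL = −217 × 333 = −72261 J.
At constant T, ΔS = Q_rev/T = −72261 / 273.1 = -265 J/K.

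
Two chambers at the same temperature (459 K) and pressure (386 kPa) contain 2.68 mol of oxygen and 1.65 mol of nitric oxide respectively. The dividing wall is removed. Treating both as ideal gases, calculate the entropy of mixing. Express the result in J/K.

ΔS_mix = 23.9 J/K

Mole fractions: x_A = 2.68/4.33 = 0.619, x_B = 0.381.
ΔS_mix = −R(n_A ln x_A + n_B ln x_B) = −8.314 × (2.68 ln 0.619 + 1.65 ln 0.381) = 23.9 J/K.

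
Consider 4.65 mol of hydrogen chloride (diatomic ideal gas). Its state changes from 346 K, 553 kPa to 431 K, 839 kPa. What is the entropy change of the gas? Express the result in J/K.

ΔS = nC_p ln(T₂/T₁) − nR ln(P₂/P₁), with C_p = 7R/2 = 29.1 J mol⁻¹ K⁻¹ for a diatomic ideal gas.
ΔS = 4.65 × [29.1 × ln(431/346) − 8.314 × ln(839/553)] = 13.6 J/K.

ΔS = 13.6 J/K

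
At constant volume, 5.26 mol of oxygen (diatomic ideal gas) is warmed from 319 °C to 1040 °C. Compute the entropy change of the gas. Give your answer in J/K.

ΔS = 87.1 J/K

In kelvin: T₁ = 592.15 K, T₂ = 1313.15 K. At constant volume, ΔS = nC_V ln(T₂/T₁) with C_V = 5R/2 = 20.79 J mol⁻¹ K⁻¹.
ΔS = 5.26 × 20.79 × ln(1313.15/592.15) = 87.1 J/K.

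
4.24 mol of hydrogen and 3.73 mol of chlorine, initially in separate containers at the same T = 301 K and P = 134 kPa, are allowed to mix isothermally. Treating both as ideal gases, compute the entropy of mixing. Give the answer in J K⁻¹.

Mole fractions: x_A = 4.24/7.97 = 0.532, x_B = 0.468.
ΔS_mix = −R(n_A ln x_A + n_B ln x_B) = −8.314 × (4.24 ln 0.532 + 3.73 ln 0.468) = 45.8 J/K.

ΔS_mix = 45.8 J/K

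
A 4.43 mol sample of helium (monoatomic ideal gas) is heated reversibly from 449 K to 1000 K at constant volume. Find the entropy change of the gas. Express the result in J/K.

ΔS = 44.2 J/K

At constant volume, ΔS = nC_V ln(T₂/T₁) with C_V = 3R/2 = 12.47 J mol⁻¹ K⁻¹.
ΔS = 4.43 × 12.47 × ln(1000/449) = 44.2 J/K.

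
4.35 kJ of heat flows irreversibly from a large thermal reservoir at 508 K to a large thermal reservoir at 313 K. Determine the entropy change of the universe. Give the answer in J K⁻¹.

ΔS_total = 5.33 J/K

ΔS_hot = −Q/T_H = −4350/508 = -8.563 J/K and ΔS_cold = +Q/T_C = 4350/313 = 13.898 J/K.
ΔS_total = -8.563 + 13.898 = 5.33 J/K, positive as the second law requires.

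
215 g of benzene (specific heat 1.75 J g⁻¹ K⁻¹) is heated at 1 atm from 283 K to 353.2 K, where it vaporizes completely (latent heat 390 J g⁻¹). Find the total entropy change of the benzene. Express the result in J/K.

Warming step: ΔS₁ = m c ln(T_tr/T_i) = 215 × 1.75 × ln(353.2/283) = 83.37 J/K.
Phase change: ΔS₂ = +mL/T_tr = 215 × 390 / 353.2 = 237.4 J/K.
ΔS_total = (83.37) + (237.4) = 321 J/K.

ΔS = 321 J/K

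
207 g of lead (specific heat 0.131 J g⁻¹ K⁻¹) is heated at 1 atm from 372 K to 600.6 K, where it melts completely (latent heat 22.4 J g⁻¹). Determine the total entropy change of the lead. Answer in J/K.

ΔS = 20.7 J/K

Warming step: ΔS₁ = m c ln(T_tr/T_i) = 207 × 0.131 × ln(600.6/372) = 12.99 J/K.
Phase change: ΔS₂ = +mL/T_tr = 207 × 22.4 / 600.6 = 7.72 J/K.
ΔS_total = (12.99) + (7.72) = 20.7 J/K.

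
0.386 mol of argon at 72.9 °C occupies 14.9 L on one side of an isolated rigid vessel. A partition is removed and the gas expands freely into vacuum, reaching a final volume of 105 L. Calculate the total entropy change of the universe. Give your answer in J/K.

No heat is exchanged and no work is done, so the ideal-gas temperature stays constant.
Entropy is a state function; using a reversible isothermal path, ΔS_gas = nR ln(V₂/V₁) = 0.386 × 8.314 × ln(105/14.9) = 6.27 J/K.
The insulated surroundings exchange no heat, so ΔS_surr = 0 and ΔS_universe = ΔS_gas.

ΔS_universe = 6.27 J/K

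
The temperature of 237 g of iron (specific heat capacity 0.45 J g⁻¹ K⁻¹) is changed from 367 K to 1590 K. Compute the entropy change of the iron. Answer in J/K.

ΔS = ∫dQ_rev/T = m c ln(T₂/T₁) = 237 × 0.45 × ln(1590/367) = 156 J/K.

ΔS = 156 J/K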